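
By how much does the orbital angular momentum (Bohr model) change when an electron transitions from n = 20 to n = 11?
9.49e-34 J·s (or 9ℏ)

In the Bohr model, L_n = nℏ where ℏ = 1.0546e-34 J·s.

L_20 = 20ℏ = 2.1092e-33 J·s
L_11 = 11ℏ = 1.1601e-33 J·s

ΔL = L_20 - L_11 = (20 - 11)ℏ = 9ℏ
ΔL = 9 × 1.0546e-34 J·s = 9.49e-34 J·s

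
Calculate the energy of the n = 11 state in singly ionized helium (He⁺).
-0.45 eV

For hydrogen-like ions, the energy levels scale with Z²:
E_n = -13.6057 Z² / n² eV

For He⁺ (Z = 2) at n = 11:
E_11 = -13.6057 × 2² / 11²
E_11 = -13.6057 × 4 / 121
E_11 = -54.4228 / 121
E_11 = -0.45 eV

The energy is 4 times more negative than hydrogen at the same n due to the stronger nuclear charge.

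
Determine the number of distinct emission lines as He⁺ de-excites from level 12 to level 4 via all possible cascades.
36

The electron can occupy levels n = 4, 5, ..., 12 during de-excitation — that is m = 12 - 4 + 1 = 9 distinct levels.

The number of distinct spectral lines equals the number of ways to choose 2 of these m levels (each pair gives one possible emission transition):

Number of lines = m(m-1)/2 = 9×8/2 = 36

These correspond to all possible transitions between the 9 levels:
12 → 11, 12 → 10, 12 → 9, 12 → 8, 12 → 7, 12 → 6, 12 → 5, 12 → 4...

Each transition produces a photon with a unique energy (and thus wavelength). This count does not depend on Z.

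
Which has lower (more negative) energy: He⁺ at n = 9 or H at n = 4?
H at n = 4 (E = -0.85036 eV)

Using E_n = -13.6057 Z² / n² eV:

He⁺ (Z = 2) at n = 9:
E = -13.6057 × 2² / 9² = -13.6057 × 4 / 81 = -0.67188642 eV

H (Z = 1) at n = 4:
E = -13.6057 × 1² / 4² = -13.6057 × 1 / 16 = -0.85035625 eV

Since -0.85035625 eV < -0.67188642 eV,
H at n = 4 is more tightly bound (requires more energy to ionize).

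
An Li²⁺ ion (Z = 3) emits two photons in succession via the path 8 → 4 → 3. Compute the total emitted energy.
11.69 eV

The energy levels of Li²⁺ are E_n = -13.6057 × 3² / n² eV.

First transition (8 → 4):
ΔE₁ = |E_4 - E_8|
ΔE₁ = |-7.65320625 - (-1.91330156)| = 5.73990 eV

Second transition (4 → 3):
ΔE₂ = |E_3 - E_4|
ΔE₂ = |-13.60570000 - (-7.65320625)| = 5.95249 eV

Total energy released:
E_total = ΔE₁ + ΔE₂ = 5.73990 + 5.95249 = 11.69 eV

Note: This equals the direct transition 8 → 3: 11.69 eV ✓
Energy is conserved regardless of the path taken.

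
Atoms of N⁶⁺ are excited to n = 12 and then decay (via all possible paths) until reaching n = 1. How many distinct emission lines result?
66

The electron can occupy levels n = 1, 2, ..., 12 during de-excitation — that is m = 12 - 1 + 1 = 12 distinct levels.

The number of distinct spectral lines equals the number of ways to choose 2 of these m levels (each pair gives one possible emission transition):

Number of lines = m(m-1)/2 = 12×11/2 = 66

These correspond to all possible transitions between the 12 levels:
12 → 11, 12 → 10, 12 → 9, 12 → 8, 12 → 7, 12 → 6, 12 → 5, 12 → 4...

Each transition produces a photon with a unique energy (and thus wavelength). This count does not depend on Z.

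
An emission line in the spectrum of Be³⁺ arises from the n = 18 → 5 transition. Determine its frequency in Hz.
1.94e+15 Hz

First, find the transition energy:
E_18 = -13.6057 × 4² / 18² = -0.671886 eV
E_5 = -13.6057 × 4² / 5² = -8.707648 eV
|ΔE| = |E_5 - E_18| = 8.035762 eV

Convert to Joules: E = 8.035762 eV × (1.602177 × 10⁻¹⁹ J/eV) = 1.2875e-18 J

Using E = hf:
f = E/h = 1.2875e-18 J / (6.62607 × 10⁻³⁴ J·s)
f = 1.94e+15 Hz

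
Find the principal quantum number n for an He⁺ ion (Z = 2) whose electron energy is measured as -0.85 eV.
n = 8

The exact energy levels follow E_n = -13.6057 Z² / n² eV with Z = 2.

The measured value (-0.85 eV) is reported to only 2 significant figures, so we must test candidate n values and see which one matches to that precision.

Candidate energies:
  n = 6:  E = -13.6057 × 2² / 6² = -1.51174 eV
  n = 7:  E = -13.6057 × 2² / 7² = -1.11067 eV
  n = 8:  E = -13.6057 × 2² / 8² = -0.85036 eV  ← matches
  n = 9:  E = -13.6057 × 2² / 9² = -0.67189 eV
  n = 10:  E = -13.6057 × 2² / 10² = -0.54423 eV

Checking against the measurement of -0.85 eV (2 sig figs), only n = 8 agrees:
E_8 = -0.85036 eV, which rounds to -0.85 eV ✓

Therefore n = 8.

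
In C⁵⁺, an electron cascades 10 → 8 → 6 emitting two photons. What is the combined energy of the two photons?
8.70765 eV

The energy levels of C⁵⁺ are E_n = -13.6057 × 6² / n² eV.

First transition (10 → 8):
ΔE₁ = |E_8 - E_10|
ΔE₁ = |-7.65320625000 - (-4.89805200000)| = 2.75515425 eV

Second transition (8 → 6):
ΔE₂ = |E_6 - E_8|
ΔE₂ = |-13.60570000000 - (-7.65320625000)| = 5.95249375 eV

Total energy released:
E_total = ΔE₁ + ΔE₂ = 2.75515425 + 5.95249375 = 8.70765 eV

Note: This equals the direct transition 10 → 6: 8.70765 eV ✓
Energy is conserved regardless of the path taken.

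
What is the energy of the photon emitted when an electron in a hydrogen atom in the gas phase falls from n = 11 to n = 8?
0.100 eV

The energy levels are E_n = -13.6057 eV / n².

Energy at n = 11: E_11 = -13.6057 / 11² = -0.112444 eV
Energy at n = 8: E_8 = -13.6057 / 8² = -0.212589 eV

For emission (electron falling to lower state), the photon energy is:
E_photon = E_11 - E_8 = |-0.112444 - (-0.212589)|
E_photon = 0.100 eV

This energy is carried away by the emitted photon.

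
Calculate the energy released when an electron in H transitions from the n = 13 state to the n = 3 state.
1.43124 eV

The energy levels are E_n = -13.6057 eV / n².

Energy at n = 13: E_13 = -13.6057 / 13² = -0.08050710 eV
Energy at n = 3: E_3 = -13.6057 / 3² = -1.51174444 eV

For emission (electron falling to lower state), the photon energy is:
E_photon = E_13 - E_3 = |-0.08050710 - (-1.51174444)|
E_photon = 1.43124 eV

This energy is carried away by the emitted photon.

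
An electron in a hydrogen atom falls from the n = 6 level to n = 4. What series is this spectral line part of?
Brackett series

The spectral series in hydrogen are named based on the final (lower) energy level:
- Lyman series: n_final = 1 (ultraviolet)
- Balmer series: n_final = 2 (visible/near-UV)
- Paschen series: n_final = 3 (infrared)
- Brackett series: n_final = 4 (infrared)
- Pfund series: n_final = 5 (far infrared)

Since this transition ends at n = 4, it belongs to the Brackett series.

For reference, this 6 → 4 line has photon energy
ΔE = 13.6057 eV × (1/4² - 1/6²) = 0.47242013889 eV,
corresponding to wavelength λ = hc/ΔE = 1239.84 eV·nm / 0.47242013889 eV = 2624.44358 nm in the infrared region.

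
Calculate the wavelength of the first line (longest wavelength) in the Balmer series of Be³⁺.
41.006931 nm

The longest wavelength corresponds to the smallest energy transition in the series.
The Balmer series has all transitions ending at n_f = 2.

For Be³⁺ (Z = 4), the first line (α-line) is the jump from n = 3 to n = 2:
E_3 = -13.6057 × 4² / 3² = -24.18791111 eV
E_2 = -13.6057 × 4² / 2² = -54.42280000 eV
ΔE = E_3 - E_2 = 30.23488889 eV

λ = hc/E = 1239.84 eV·nm / 30.23488889 eV
λ = 41.006931 nm

This is the α-line of the Balmer series in Be³⁺.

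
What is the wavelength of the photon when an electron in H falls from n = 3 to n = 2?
656.1109 nm

First, find the transition energy using E_n = -13.6057 / n² eV:
E_3 = -13.6057 / 3² = -1.51174444 eV
E_2 = -13.6057 / 2² = -3.40142500 eV

Photon energy: |ΔE| = |E_2 - E_3| = 1.88968056 eV

Convert to wavelength using E = hc/λ with hc = 1239.84 eV·nm:
λ = hc/E = 1239.84 eV·nm / 1.88968056 eV
λ = 656.1109 nm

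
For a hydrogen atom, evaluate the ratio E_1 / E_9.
81.000000

Using E_n = -13.6057 Z² / n² eV with Z = 1:

E_1 = -13.6057 / 1² = -13.6057 / 1 = -13.605700000000 eV
E_9 = -13.6057 / 9² = -13.6057 / 81 = -0.167971604938 eV

The ratio is:
E_1/E_9 = (-13.605700000000) / (-0.167971604938)
E_1/E_9 = (-13.6057/1) / (-13.6057/81)
E_1/E_9 = 81/1
E_1/E_9 = 81.000000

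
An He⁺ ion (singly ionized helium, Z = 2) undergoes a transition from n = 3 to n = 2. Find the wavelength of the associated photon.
164.028 nm

First, find the transition energy using E_n = -13.6057 Z² / n² eV:
E_3 = -13.6057 × 2² / 3² = -6.0469778 eV
E_2 = -13.6057 × 2² / 2² = -13.6057000 eV

Photon energy: |ΔE| = |E_2 - E_3| = 7.5587222 eV

Convert to wavelength using E = hc/λ with hc = 1239.84 eV·nm:
λ = hc/E = 1239.84 eV·nm / 7.5587222 eV
λ = 164.028 nm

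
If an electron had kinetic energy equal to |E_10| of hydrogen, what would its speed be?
2.1877e+05 m/s (or 0.072974% of c)

The binding energy at n = 10 for hydrogen is:
E_10 = -13.6057/10² = -0.13605700 eV
|E_10| = 0.13605700 eV

Convert to Joules:
KE = 0.13605700 eV × (1.602177 × 10⁻¹⁹ J/eV) = 2.179874e-20 J

Using KE = ½mv²:
v = √(2·KE/m_e)
v = √(2 × 2.179874e-20 J / 9.10938 × 10⁻³¹ kg)
v = 2.1877e+05 m/s

This is approximately 0.072974% the speed of light.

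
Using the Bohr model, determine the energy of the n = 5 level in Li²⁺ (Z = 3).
-4.90 eV

For hydrogen-like ions, the energy levels scale with Z²:
E_n = -13.6057 Z² / n² eV

For Li²⁺ (Z = 3) at n = 5:
E_5 = -13.6057 × 3² / 5²
E_5 = -13.6057 × 9 / 25
E_5 = -122.4513 / 25
E_5 = -4.90 eV

The energy is 9 times more negative than hydrogen at the same n due to the stronger nuclear charge.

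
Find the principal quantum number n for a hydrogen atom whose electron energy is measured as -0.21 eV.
n = 8

The exact energy levels follow E_n = -13.6057 eV / n².

The measured value (-0.21 eV) is reported to only 2 significant figures, so we must test candidate n values and see which one matches to that precision.

Candidate energies:
  n = 6:  E = -13.6057/6² = -0.37794 eV
  n = 7:  E = -13.6057/7² = -0.27767 eV
  n = 8:  E = -13.6057/8² = -0.21259 eV  ← matches
  n = 9:  E = -13.6057/9² = -0.16797 eV
  n = 10:  E = -13.6057/10² = -0.13606 eV

Checking against the measurement of -0.21 eV (2 sig figs), only n = 8 agrees:
E_8 = -0.21259 eV, which rounds to -0.21 eV ✓

Therefore n = 8.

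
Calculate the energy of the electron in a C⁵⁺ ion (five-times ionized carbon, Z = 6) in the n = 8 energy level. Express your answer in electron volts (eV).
-7.65 eV

The energy levels of a hydrogen-like atom are given by:
E_n = -13.6057 Z² / n² eV  (with Z = 6 for C⁵⁺)

For n = 8:
E_8 = -13.6057 × 6² / 8²
E_8 = -13.6057 × 36 / 64
E_8 = -7.65 eV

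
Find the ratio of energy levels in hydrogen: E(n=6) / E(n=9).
2.250000

Using E_n = -13.6057 Z² / n² eV with Z = 1:

E_6 = -13.6057 / 6² = -13.6057 / 36 = -0.377936111111 eV
E_9 = -13.6057 / 9² = -13.6057 / 81 = -0.167971604938 eV

The ratio is:
E_6/E_9 = (-0.377936111111) / (-0.167971604938)
E_6/E_9 = (-13.6057/36) / (-13.6057/81)
E_6/E_9 = 81/36
E_6/E_9 = 2.250000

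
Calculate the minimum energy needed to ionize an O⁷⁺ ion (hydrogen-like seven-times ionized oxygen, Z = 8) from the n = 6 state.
24.19 eV

The ionization energy is the energy needed to remove the electron completely (n → ∞).

For a hydrogen-like ion with Z = 8, E_n = -13.6057 Z² / n² eV.

At n = 6: E_6 = -13.6057 × 8² / 6² = -24.18791 eV
At n = ∞: E_∞ = 0 eV

Ionization energy = E_∞ - E_6 = 0 - (-24.18791) = 24.18791 eV
Ionization energy ≈ 24.19 eV

This is also called the binding energy of the electron in state n = 6.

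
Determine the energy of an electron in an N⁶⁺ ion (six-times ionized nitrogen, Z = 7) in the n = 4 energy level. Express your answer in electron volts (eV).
-41.66746 eV

The energy levels of a hydrogen-like atom are given by:
E_n = -13.6057 Z² / n² eV  (with Z = 7 for N⁶⁺)

For n = 4:
E_4 = -13.6057 × 7² / 4²
E_4 = -13.6057 × 49 / 16
E_4 = -41.66746 eV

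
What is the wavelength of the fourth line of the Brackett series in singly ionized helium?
486.00807 nm

The lines of a series are numbered from the longest wavelength (smallest ΔE) outward; the fourth line is the transition from n = n_f + 4 to n_f.
The Brackett series has all transitions ending at n_f = 4.

For He⁺ (Z = 2), the fourth line (δ-line) is the jump from n = 8 to n = 4:
E_8 = -13.6057 × 2² / 8² = -0.850356250 eV
E_4 = -13.6057 × 2² / 4² = -3.401425000 eV
ΔE = E_8 - E_4 = 2.551068750 eV

λ = hc/E = 1239.84 eV·nm / 2.551068750 eV
λ = 486.00807 nm

This is the δ-line of the Brackett series in He⁺.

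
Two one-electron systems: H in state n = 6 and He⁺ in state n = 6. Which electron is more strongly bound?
He⁺ at n = 6 (E = -1.5117 eV)

Using E_n = -13.6057 Z² / n² eV:

H (Z = 1) at n = 6:
E = -13.6057 × 1² / 6² = -13.6057 × 1 / 36 = -0.3779361 eV

He⁺ (Z = 2) at n = 6:
E = -13.6057 × 2² / 6² = -13.6057 × 4 / 36 = -1.5117444 eV

Since -1.5117444 eV < -0.3779361 eV,
He⁺ at n = 6 is more tightly bound (requires more energy to ionize).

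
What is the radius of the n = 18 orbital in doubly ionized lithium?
5.7151 nm (or 57.1511 Å)

The Bohr radius formula is:
r_n = n² a₀ / Z

where a₀ = 0.0529177 nm is the Bohr radius.

For Li²⁺ (Z = 3) at n = 18:
r_18 = 18² × 0.0529177 nm / 3
r_18 = 324 × 0.0529177 nm / 3
r_18 = 17.14533 nm / 3
r_18 = 5.7151 nm

The electron orbits at approximately 5.7151 nm from the nucleus.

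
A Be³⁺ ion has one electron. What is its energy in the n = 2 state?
-54.42280 eV

For hydrogen-like ions, the energy levels scale with Z²:
E_n = -13.6057 Z² / n² eV

For Be³⁺ (Z = 4) at n = 2:
E_2 = -13.6057 × 4² / 2²
E_2 = -13.6057 × 16 / 4
E_2 = -217.6912 / 4
E_2 = -54.42280 eV

The energy is 16 times more negative than hydrogen at the same n due to the stronger nuclear charge.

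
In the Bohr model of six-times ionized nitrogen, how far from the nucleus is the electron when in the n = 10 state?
0.75597 nm (or 7.55967 Å)

The Bohr radius formula is:
r_n = n² a₀ / Z

where a₀ = 0.05291772 nm is the Bohr radius.

For N⁶⁺ (Z = 7) at n = 10:
r_10 = 10² × 0.05291772 nm / 7
r_10 = 100 × 0.05291772 nm / 7
r_10 = 5.291772 nm / 7
r_10 = 0.75597 nm

The electron orbits at approximately 0.75597 nm from the nucleus.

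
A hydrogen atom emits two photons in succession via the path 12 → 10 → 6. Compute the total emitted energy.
0.2835 eV

The energy levels of hydrogen are E_n = -13.6057 / n² eV.

First transition (12 → 10):
ΔE₁ = |E_10 - E_12|
ΔE₁ = |-0.1360570000 - (-0.0944840278)| = 0.0415730 eV

Second transition (10 → 6):
ΔE₂ = |E_6 - E_10|
ΔE₂ = |-0.3779361111 - (-0.1360570000)| = 0.2418791 eV

Total energy released:
E_total = ΔE₁ + ΔE₂ = 0.0415730 + 0.2418791 = 0.2835 eV

Note: This equals the direct transition 12 → 6: 0.2835 eV ✓
Energy is conserved regardless of the path taken.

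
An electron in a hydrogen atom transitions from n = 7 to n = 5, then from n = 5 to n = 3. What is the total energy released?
1.23 eV

The energy levels of hydrogen are E_n = -13.6057 / n² eV.

First transition (7 → 5):
ΔE₁ = |E_5 - E_7|
ΔE₁ = |-0.54422800 - (-0.27766735)| = 0.26656 eV

Second transition (5 → 3):
ΔE₂ = |E_3 - E_5|
ΔE₂ = |-1.51174444 - (-0.54422800)| = 0.96752 eV

Total energy released:
E_total = ΔE₁ + ΔE₂ = 0.26656 + 0.96752 = 1.23 eV

Note: This equals the direct transition 7 → 3: 1.23 eV ✓
Energy is conserved regardless of the path taken.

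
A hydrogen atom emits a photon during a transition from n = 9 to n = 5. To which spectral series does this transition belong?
Pfund series

The spectral series in hydrogen are named based on the final (lower) energy level:
- Lyman series: n_final = 1 (ultraviolet)
- Balmer series: n_final = 2 (visible/near-UV)
- Paschen series: n_final = 3 (infrared)
- Brackett series: n_final = 4 (infrared)
- Pfund series: n_final = 5 (far infrared)

Since this transition ends at n = 5, it belongs to the Pfund series.

For reference, this 9 → 5 line has photon energy
ΔE = 13.6057 eV × (1/5² - 1/9²) = 0.376256395 eV,
corresponding to wavelength λ = hc/ΔE = 1239.84 eV·nm / 0.376256395 eV = 3295.200 nm in the far infrared region.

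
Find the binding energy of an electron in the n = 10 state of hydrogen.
0.1361 eV

The ionization energy is the energy needed to remove the electron completely (n → ∞).

For hydrogen, E_n = -13.6057 eV / n².

At n = 10: E_10 = -13.6057 / 10² = -0.1360570 eV
At n = ∞: E_∞ = 0 eV

Ionization energy = E_∞ - E_10 = 0 - (-0.1360570) = 0.1360570 eV
Ionization energy ≈ 0.1361 eV

This is also called the binding energy of the electron in state n = 10.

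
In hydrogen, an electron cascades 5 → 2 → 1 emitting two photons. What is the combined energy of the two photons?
13.06 eV

The energy levels of hydrogen are E_n = -13.6057 / n² eV.

First transition (5 → 2):
ΔE₁ = |E_2 - E_5|
ΔE₁ = |-3.40142500 - (-0.54422800)| = 2.85720 eV

Second transition (2 → 1):
ΔE₂ = |E_1 - E_2|
ΔE₂ = |-13.60570000 - (-3.40142500)| = 10.20428 eV

Total energy released:
E_total = ΔE₁ + ΔE₂ = 2.85720 + 10.20428 = 13.06 eV

Note: This equals the direct transition 5 → 1: 13.06 eV ✓
Energy is conserved regardless of the path taken.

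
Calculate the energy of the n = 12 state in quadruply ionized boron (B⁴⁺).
-2.362 eV

For hydrogen-like ions, the energy levels scale with Z²:
E_n = -13.6057 Z² / n² eV

For B⁴⁺ (Z = 5) at n = 12:
E_12 = -13.6057 × 5² / 12²
E_12 = -13.6057 × 25 / 144
E_12 = -340.1425 / 144
E_12 = -2.362 eV

The energy is 25 times more negative than hydrogen at the same n due to the stronger nuclear charge.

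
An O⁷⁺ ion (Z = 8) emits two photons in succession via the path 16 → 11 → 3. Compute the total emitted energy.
93.35 eV

The energy levels of O⁷⁺ are E_n = -13.6057 × 8² / n² eV.

First transition (16 → 11):
ΔE₁ = |E_11 - E_16|
ΔE₁ = |-7.19640331 - (-3.40142500)| = 3.79498 eV

Second transition (11 → 3):
ΔE₂ = |E_3 - E_11|
ΔE₂ = |-96.75164444 - (-7.19640331)| = 89.55524 eV

Total energy released:
E_total = ΔE₁ + ΔE₂ = 3.79498 + 89.55524 = 93.35 eV

Note: This equals the direct transition 16 → 3: 93.35 eV ✓
Energy is conserved regardless of the path taken.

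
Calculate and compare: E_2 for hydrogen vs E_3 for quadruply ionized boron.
B⁴⁺ at n = 3 (E = -37.7936 eV)

Using E_n = -13.6057 Z² / n² eV:

H (Z = 1) at n = 2:
E = -13.6057 × 1² / 2² = -13.6057 × 1 / 4 = -3.4014250 eV

B⁴⁺ (Z = 5) at n = 3:
E = -13.6057 × 5² / 3² = -13.6057 × 25 / 9 = -37.7936111 eV

Since -37.7936111 eV < -3.4014250 eV,
B⁴⁺ at n = 3 is more tightly bound (requires more energy to ionize).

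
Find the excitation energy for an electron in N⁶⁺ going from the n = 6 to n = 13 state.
14.574022 eV

The energy levels of a hydrogen-like atom are E_n = -13.6057 Z² eV / n².

Energy at n = 6: E_6 = -13.6057 × 7² / 6² = -18.518869444 eV
Energy at n = 13: E_13 = -13.6057 × 7² / 13² = -3.944847929 eV

The excitation energy is the difference:
ΔE = E_13 - E_6
ΔE = -3.944847929 - (-18.518869444)
ΔE = 14.574022 eV

Since this is positive, energy must be absorbed (photon absorption).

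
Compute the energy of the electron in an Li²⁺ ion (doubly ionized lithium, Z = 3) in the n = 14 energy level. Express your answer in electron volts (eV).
-0.62 eV

The energy levels of a hydrogen-like atom are given by:
E_n = -13.6057 Z² / n² eV  (with Z = 3 for Li²⁺)

For n = 14:
E_14 = -13.6057 × 3² / 14²
E_14 = -13.6057 × 9 / 196
E_14 = -0.62 eV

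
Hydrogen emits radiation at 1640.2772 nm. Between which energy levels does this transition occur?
n = 12 → n = 4

First, find the photon energy from the wavelength (hc = 1239.84 eV·nm):
E = hc/λ = 1239.84 eV·nm / 1640.2772 nm = 0.75587224 eV

The energy levels of hydrogen satisfy E_n = -13.6057 / n² eV, so an emission n_i → n_f releases
ΔE = 13.6057 × (1/n_f² − 1/n_i²) eV.

Setting ΔE equal to the photon energy:
1/n_f² − 1/n_i² = 0.75587224 / 13.6057 = 0.055555557

Since 1/n_i² must be positive, we need 1/n_f² > 0.055555557, i.e. n_f ≤ 4. For each allowed n_f, solve n_i = (1/n_f² − 0.055555557)^(−1/2) and check whether it is a whole number:
  n_f = 1: 1/n_i² = 1.000000000 − 0.055555557 = 0.944444443 → n_i = 1.029  (not an integer) ✗
  n_f = 2: 1/n_i² = 0.250000000 − 0.055555557 = 0.194444443 → n_i = 2.268  (not an integer) ✗
  n_f = 3: 1/n_i² = 0.111111111 − 0.055555557 = 0.055555554 → n_i = 4.243  (not an integer) ✗
  n_f = 4: 1/n_i² = 0.062500000 − 0.055555557 = 0.006944443 → n_i = 12.000  → integer, n_i = 12 ✓

Only n_f = 4 gives an integer upper level, n_i = 12.

The transition is from n = 12 to n = 4 (emission).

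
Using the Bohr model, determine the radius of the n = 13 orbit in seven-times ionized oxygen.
1.117887 nm (or 11.178869 Å)

The Bohr radius formula is:
r_n = n² a₀ / Z

where a₀ = 0.052917721 nm is the Bohr radius.

For O⁷⁺ (Z = 8) at n = 13:
r_13 = 13² × 0.052917721 nm / 8
r_13 = 169 × 0.052917721 nm / 8
r_13 = 8.9430948 nm / 8
r_13 = 1.117887 nm

The electron orbits at approximately 1.117887 nm from the nucleus.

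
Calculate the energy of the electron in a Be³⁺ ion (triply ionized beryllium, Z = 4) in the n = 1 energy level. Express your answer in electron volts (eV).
-217.69 eV

The energy levels of a hydrogen-like atom are given by:
E_n = -13.6057 Z² / n² eV  (with Z = 4 for Be³⁺)

For n = 1:
E_1 = -13.6057 × 4² / 1²
E_1 = -13.6057 × 16 / 1
E_1 = -217.69 eV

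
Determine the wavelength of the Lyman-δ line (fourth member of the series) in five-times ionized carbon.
2.6368 nm

The lines of a series are numbered from the longest wavelength (smallest ΔE) outward; the fourth line is the transition from n = n_f + 4 to n_f.
The Lyman series has all transitions ending at n_f = 1.

For C⁵⁺ (Z = 6), the fourth line (δ-line) is the jump from n = 5 to n = 1:
E_5 = -13.6057 × 6² / 5² = -19.592208 eV
E_1 = -13.6057 × 6² / 1² = -489.805200 eV
ΔE = E_5 - E_1 = 470.212992 eV

λ = hc/E = 1239.84 eV·nm / 470.212992 eV
λ = 2.6368 nm

This is the δ-line of the Lyman series in C⁵⁺.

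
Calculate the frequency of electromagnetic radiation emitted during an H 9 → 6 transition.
5.077e+13 Hz

First, find the transition energy:
E_9 = -13.6057 / 9² = -0.1679716 eV
E_6 = -13.6057 / 6² = -0.3779361 eV
|ΔE| = |E_6 - E_9| = 0.2099645 eV

Convert to Joules: E = 0.2099645 eV × (1.602177 × 10⁻¹⁹ J/eV) = 3.36400e-20 J

Using E = hf:
f = E/h = 3.36400e-20 J / (6.62607 × 10⁻³⁴ J·s)
f = 5.077e+13 Hz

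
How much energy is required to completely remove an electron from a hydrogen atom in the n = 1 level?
13.6057 eV

The ionization energy is the energy needed to remove the electron completely (n → ∞).

For hydrogen, E_n = -13.6057 eV / n².

At n = 1: E_1 = -13.6057 / 1² = -13.6057000 eV
At n = ∞: E_∞ = 0 eV

Ionization energy = E_∞ - E_1 = 0 - (-13.6057000) = 13.6057000 eV
Ionization energy ≈ 13.6057 eV

This is also called the binding energy of the electron in state n = 1.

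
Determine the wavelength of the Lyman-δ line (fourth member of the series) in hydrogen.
94.923 nm

The lines of a series are numbered from the longest wavelength (smallest ΔE) outward; the fourth line is the transition from n = n_f + 4 to n_f.
The Lyman series has all transitions ending at n_f = 1.

For H, the fourth line (δ-line) is the jump from n = 5 to n = 1:
E_5 = -13.6057 / 5² = -0.54423 eV
E_1 = -13.6057 / 1² = -13.60570 eV
ΔE = E_5 - E_1 = 13.06147 eV

λ = hc/E = 1239.84 eV·nm / 13.06147 eV
λ = 94.923 nm

This is the δ-line of the Lyman series in H.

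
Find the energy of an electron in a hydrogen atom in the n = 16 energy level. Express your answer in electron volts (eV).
-0.0531 eV

The energy levels of a hydrogen-like atom are given by:
E_n = -13.6057 eV / n²

For n = 16:
E_16 = -13.6057 eV / 16²
E_16 = -13.6057 eV / 256
E_16 = -0.0531 eV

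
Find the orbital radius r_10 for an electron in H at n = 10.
5.291772 nm (or 52.917721 Å)

The Bohr radius formula is:
r_n = n² a₀ / Z

where a₀ = 0.052917721 nm is the Bohr radius.

For H (Z = 1) at n = 10:
r_10 = 10² × 0.052917721 nm / 1
r_10 = 100 × 0.052917721 nm / 1
r_10 = 5.2917721 nm / 1
r_10 = 5.291772 nm

The electron orbits at approximately 5.291772 nm from the nucleus.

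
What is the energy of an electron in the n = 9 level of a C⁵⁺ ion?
-6.04698 eV

For hydrogen-like ions, the energy levels scale with Z²:
E_n = -13.6057 Z² / n² eV

For C⁵⁺ (Z = 6) at n = 9:
E_9 = -13.6057 × 6² / 9²
E_9 = -13.6057 × 36 / 81
E_9 = -489.8052 / 81
E_9 = -6.04698 eV

The energy is 36 times more negative than hydrogen at the same n due to the stronger nuclear charge.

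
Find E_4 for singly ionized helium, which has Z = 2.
-3.401 eV

For hydrogen-like ions, the energy levels scale with Z²:
E_n = -13.6057 Z² / n² eV

For He⁺ (Z = 2) at n = 4:
E_4 = -13.6057 × 2² / 4²
E_4 = -13.6057 × 4 / 16
E_4 = -54.4228 / 16
E_4 = -3.401 eV

The energy is 4 times more negative than hydrogen at the same n due to the stronger nuclear charge.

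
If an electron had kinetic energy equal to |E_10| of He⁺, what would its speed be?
4.37539e+05 m/s (or 0.146% of c)

The binding energy at n = 10 for He⁺ is:
E_10 = -13.6057 × 2²/10² = -0.544228000 eV
|E_10| = 0.544228000 eV

Convert to Joules:
KE = 0.544228000 eV × (1.602177 × 10⁻¹⁹ J/eV) = 8.7194958e-20 J

Using KE = ½mv²:
v = √(2·KE/m_e)
v = √(2 × 8.7194958e-20 J / 9.10938 × 10⁻³¹ kg)
v = 4.37539e+05 m/s

This is approximately 0.146% the speed of light.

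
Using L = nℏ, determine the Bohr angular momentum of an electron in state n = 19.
2.00369e-33 J·s (or 19ℏ)

In the Bohr model, angular momentum is quantized:
L = nℏ

where ℏ = h/(2π) = 1.0545718e-34 J·s

For n = 19:
L = 19 × 1.0545718e-34 J·s
L = 2.00369e-33 J·s

This can also be written as L = 19ℏ.
The angular momentum is an integer multiple of the reduced Planck constant.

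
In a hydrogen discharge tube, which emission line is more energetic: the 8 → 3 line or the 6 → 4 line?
8 → 3

Calculate the energy for each transition:

Transition 8 → 3:
ΔE₁ = |E_3 - E_8| = |-13.6057/3² - (-13.6057/8²)|
ΔE₁ = |-1.51174444444 - (-0.21258906250)| = 1.29915538 eV

Transition 6 → 4:
ΔE₂ = |E_4 - E_6| = |-13.6057/4² - (-13.6057/6²)|
ΔE₂ = |-0.85035625000 - (-0.37793611111)| = 0.47242014 eV

Since 1.29915538 eV > 0.47242014 eV, the transition 8 → 3 emits the more energetic photon.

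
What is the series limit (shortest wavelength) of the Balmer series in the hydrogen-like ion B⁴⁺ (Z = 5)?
14.5802 nm

The series limit corresponds to the transition from n = ∞ to n = 2.
This is the highest energy (shortest wavelength) transition in the Balmer series.

E_∞ = 0 eV
E_2 = -13.6057 × 5² / 2² = -85.035625 eV

Energy at series limit:
ΔE = E_∞ - E_2 = 0 - (-85.035625) = 85.035625 eV
λ = hc/E = 1239.84 eV·nm / 85.035625 eV = 14.5802 nm

This energy equals the ionization energy from the n = 2 state of B⁴⁺.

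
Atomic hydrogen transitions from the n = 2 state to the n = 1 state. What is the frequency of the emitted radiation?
2.47e+15 Hz

First, find the transition energy:
E_2 = -13.6057 / 2² = -3.40143 eV
E_1 = -13.6057 / 1² = -13.60570 eV
|ΔE| = |E_1 - E_2| = 10.20427 eV

Convert to Joules: E = 10.20427 eV × (1.602177 × 10⁻¹⁹ J/eV) = 1.6349e-18 J

Using E = hf:
f = E/h = 1.6349e-18 J / (6.62607 × 10⁻³⁴ J·s)
f = 2.47e+15 Hz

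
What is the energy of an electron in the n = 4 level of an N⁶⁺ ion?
-41.66746 eV

For hydrogen-like ions, the energy levels scale with Z²:
E_n = -13.6057 Z² / n² eV

For N⁶⁺ (Z = 7) at n = 4:
E_4 = -13.6057 × 7² / 4²
E_4 = -13.6057 × 49 / 16
E_4 = -666.6793 / 16
E_4 = -41.66746 eV

The energy is 49 times more negative than hydrogen at the same n due to the stronger nuclear charge.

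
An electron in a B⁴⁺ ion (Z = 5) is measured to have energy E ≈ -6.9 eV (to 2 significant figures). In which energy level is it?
n = 7

The exact energy levels follow E_n = -13.6057 Z² / n² eV with Z = 5.

The measured value (-6.9 eV) is reported to only 2 significant figures, so we must test candidate n values and see which one matches to that precision.

Candidate energies:
  n = 5:  E = -13.6057 × 5² / 5² = -13.605700 eV
  n = 6:  E = -13.6057 × 5² / 6² = -9.448403 eV
  n = 7:  E = -13.6057 × 5² / 7² = -6.941684 eV  ← matches
  n = 8:  E = -13.6057 × 5² / 8² = -5.314727 eV
  n = 9:  E = -13.6057 × 5² / 9² = -4.199290 eV

Checking against the measurement of -6.9 eV (2 sig figs), only n = 7 agrees:
E_7 = -6.941684 eV, which rounds to -6.9 eV ✓

Therefore n = 7.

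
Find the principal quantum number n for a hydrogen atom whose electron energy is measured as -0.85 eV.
n = 4

The exact energy levels follow E_n = -13.6057 eV / n².

The measured value (-0.85 eV) is reported to only 2 significant figures, so we must test candidate n values and see which one matches to that precision.

Candidate energies:
  n = 2:  E = -13.6057/2² = -3.40143 eV
  n = 3:  E = -13.6057/3² = -1.51174 eV
  n = 4:  E = -13.6057/4² = -0.85036 eV  ← matches
  n = 5:  E = -13.6057/5² = -0.54423 eV
  n = 6:  E = -13.6057/6² = -0.37794 eV

Checking against the measurement of -0.85 eV (2 sig figs), only n = 4 agrees:
E_4 = -0.85036 eV, which rounds to -0.85 eV ✓

Therefore n = 4.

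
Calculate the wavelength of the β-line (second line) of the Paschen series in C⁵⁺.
35.596 nm

The lines of a series are numbered from the longest wavelength (smallest ΔE) outward; the second line is the transition from n = n_f + 2 to n_f.
The Paschen series has all transitions ending at n_f = 3.

For C⁵⁺ (Z = 6), the second line (β-line) is the jump from n = 5 to n = 3:
E_5 = -13.6057 × 6² / 5² = -19.59221 eV
E_3 = -13.6057 × 6² / 3² = -54.42280 eV
ΔE = E_5 - E_3 = 34.83059 eV

λ = hc/E = 1239.84 eV·nm / 34.83059 eV
λ = 35.596 nm

This is the β-line of the Paschen series in C⁵⁺.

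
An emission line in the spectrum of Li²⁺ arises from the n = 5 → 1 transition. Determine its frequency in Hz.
2.842e+16 Hz

First, find the transition energy:
E_5 = -13.6057 × 3² / 5² = -4.8981 eV
E_1 = -13.6057 × 3² / 1² = -122.4513 eV
|ΔE| = |E_1 - E_5| = 117.5532 eV

Convert to Joules: E = 117.5532 eV × (1.602177 × 10⁻¹⁹ J/eV) = 1.88341e-17 J

Using E = hf:
f = E/h = 1.88341e-17 J / (6.62607 × 10⁻³⁴ J·s)
f = 2.842e+16 Hz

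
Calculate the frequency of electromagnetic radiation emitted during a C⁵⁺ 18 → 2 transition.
2.9243e+16 Hz

First, find the transition energy:
E_18 = -13.6057 × 6² / 18² = -1.511744 eV
E_2 = -13.6057 × 6² / 2² = -122.451300 eV
|ΔE| = |E_2 - E_18| = 120.939556 eV

Convert to Joules: E = 120.939556 eV × (1.602177 × 10⁻¹⁹ J/eV) = 1.937666e-17 J

Using E = hf:
f = E/h = 1.937666e-17 J / (6.62607 × 10⁻³⁴ J·s)
f = 2.9243e+16 Hz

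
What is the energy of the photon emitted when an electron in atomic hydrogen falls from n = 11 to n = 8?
0.100145 eV

The energy levels are E_n = -13.6057 eV / n².

Energy at n = 11: E_11 = -13.6057 / 11² = -0.112443802 eV
Energy at n = 8: E_8 = -13.6057 / 8² = -0.212589063 eV

For emission (electron falling to lower state), the photon energy is:
E_photon = E_11 - E_8 = |-0.112443802 - (-0.212589063)|
E_photon = 0.100145 eV

This energy is carried away by the emitted photon.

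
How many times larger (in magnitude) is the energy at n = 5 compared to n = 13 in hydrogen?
6.760000

Using E_n = -13.6057 Z² / n² eV with Z = 1:

E_5 = -13.6057 / 5² = -13.6057 / 25 = -0.544228000000 eV
E_13 = -13.6057 / 13² = -13.6057 / 169 = -0.080507100592 eV

The ratio is:
E_5/E_13 = (-0.544228000000) / (-0.080507100592)
E_5/E_13 = (-13.6057/25) / (-13.6057/169)
E_5/E_13 = 169/25
E_5/E_13 = 6.760000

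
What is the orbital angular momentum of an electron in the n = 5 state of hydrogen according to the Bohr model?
5.27286e-34 J·s (or 5ℏ)

In the Bohr model, angular momentum is quantized:
L = nℏ

where ℏ = h/(2π) = 1.0545718e-34 J·s

For n = 5:
L = 5 × 1.0545718e-34 J·s
L = 5.27286e-34 J·s

This can also be written as L = 5ℏ.
The angular momentum is an integer multiple of the reduced Planck constant.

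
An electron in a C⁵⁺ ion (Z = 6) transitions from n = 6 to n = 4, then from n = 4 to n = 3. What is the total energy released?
40.82 eV

The energy levels of C⁵⁺ are E_n = -13.6057 × 6² / n² eV.

First transition (6 → 4):
ΔE₁ = |E_4 - E_6|
ΔE₁ = |-30.61282500 - (-13.60570000)| = 17.00713 eV

Second transition (4 → 3):
ΔE₂ = |E_3 - E_4|
ΔE₂ = |-54.42280000 - (-30.61282500)| = 23.80998 eV

Total energy released:
E_total = ΔE₁ + ΔE₂ = 17.00713 + 23.80998 = 40.82 eV

Note: This equals the direct transition 6 → 3: 40.82 eV ✓
Energy is conserved regardless of the path taken.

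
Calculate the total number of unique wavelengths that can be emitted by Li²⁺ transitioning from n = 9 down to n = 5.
10

The electron can occupy levels n = 5, 6, ..., 9 during de-excitation — that is m = 9 - 5 + 1 = 5 distinct levels.

The number of distinct spectral lines equals the number of ways to choose 2 of these m levels (each pair gives one possible emission transition):

Number of lines = m(m-1)/2 = 5×4/2 = 10

These correspond to all possible transitions between the 5 levels:
9 → 8, 9 → 7, 9 → 6, 9 → 5, 8 → 7, 8 → 6, 8 → 5, 7 → 6...

Each transition produces a photon with a unique energy (and thus wavelength). This count does not depend on Z.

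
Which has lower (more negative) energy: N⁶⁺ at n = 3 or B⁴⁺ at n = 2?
B⁴⁺ at n = 2 (E = -85.036 eV)

Using E_n = -13.6057 Z² / n² eV:

N⁶⁺ (Z = 7) at n = 3:
E = -13.6057 × 7² / 3² = -13.6057 × 49 / 9 = -74.075478 eV

B⁴⁺ (Z = 5) at n = 2:
E = -13.6057 × 5² / 2² = -13.6057 × 25 / 4 = -85.035625 eV

Since -85.035625 eV < -74.075478 eV,
B⁴⁺ at n = 2 is more tightly bound (requires more energy to ionize).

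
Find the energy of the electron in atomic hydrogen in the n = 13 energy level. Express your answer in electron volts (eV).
-0.08051 eV

The energy levels of a hydrogen-like atom are given by:
E_n = -13.6057 eV / n²

For n = 13:
E_13 = -13.6057 eV / 13²
E_13 = -13.6057 eV / 169
E_13 = -0.08051 eV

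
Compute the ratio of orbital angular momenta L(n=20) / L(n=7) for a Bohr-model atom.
2.85714

In the Bohr model, L_n = nℏ, so the ratio is purely the ratio of quantum numbers:

L_20/L_7 = 20ℏ / 7ℏ = 20/7 = 2.85714

The angular momentum scales linearly with n.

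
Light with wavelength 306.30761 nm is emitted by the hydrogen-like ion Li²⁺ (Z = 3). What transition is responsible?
n = 12 → n = 5

First, find the photon energy from the wavelength (hc = 1239.84 eV·nm):
E = hc/λ = 1239.84 eV·nm / 306.30761 nm = 4.0476957 eV

The energy levels of Li²⁺ satisfy E_n = -13.6057 × 3² / n² eV, so an emission n_i → n_f releases
ΔE = 13.6057 × 3² × (1/n_f² − 1/n_i²) eV.

Setting ΔE equal to the photon energy:
1/n_f² − 1/n_i² = 4.0476957 / (13.6057 × 3²) = 0.033055555

Since 1/n_i² must be positive, we need 1/n_f² > 0.033055555, i.e. n_f ≤ 5. For each allowed n_f, solve n_i = (1/n_f² − 0.033055555)^(−1/2) and check whether it is a whole number:
  n_f = 1: 1/n_i² = 1.000000000 − 0.033055555 = 0.966944445 → n_i = 1.017  (not an integer) ✗
  n_f = 2: 1/n_i² = 0.250000000 − 0.033055555 = 0.216944445 → n_i = 2.147  (not an integer) ✗
  n_f = 3: 1/n_i² = 0.111111111 − 0.033055555 = 0.078055556 → n_i = 3.579  (not an integer) ✗
  n_f = 4: 1/n_i² = 0.062500000 − 0.033055555 = 0.029444445 → n_i = 5.828  (not an integer) ✗
  n_f = 5: 1/n_i² = 0.040000000 − 0.033055555 = 0.006944445 → n_i = 12.000  → integer, n_i = 12 ✓

Only n_f = 5 gives an integer upper level, n_i = 12.

The transition is from n = 12 to n = 5 (emission).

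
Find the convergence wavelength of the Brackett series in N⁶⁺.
29.75560 nm

The series limit corresponds to the transition from n = ∞ to n = 4.
This is the highest energy (shortest wavelength) transition in the Brackett series.

E_∞ = 0 eV
E_4 = -13.6057 × 7² / 4² = -41.6674563 eV

Energy at series limit:
ΔE = E_∞ - E_4 = 0 - (-41.6674563) = 41.6674563 eV
λ = hc/E = 1239.84 eV·nm / 41.6674563 eV = 29.75560 nm

This energy equals the ionization energy from the n = 4 state of N⁶⁺.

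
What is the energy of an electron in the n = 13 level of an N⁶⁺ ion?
-3.945 eV

For hydrogen-like ions, the energy levels scale with Z²:
E_n = -13.6057 Z² / n² eV

For N⁶⁺ (Z = 7) at n = 13:
E_13 = -13.6057 × 7² / 13²
E_13 = -13.6057 × 49 / 169
E_13 = -666.6793 / 169
E_13 = -3.945 eV

The energy is 49 times more negative than hydrogen at the same n due to the stronger nuclear charge.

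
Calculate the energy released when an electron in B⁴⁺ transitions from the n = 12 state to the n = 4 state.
18.897 eV

The energy levels are E_n = -13.6057 Z² eV / n².

Energy at n = 12: E_12 = -13.6057 × 5² / 12² = -2.362101 eV
Energy at n = 4: E_4 = -13.6057 × 5² / 4² = -21.258906 eV

For emission (electron falling to lower state), the photon energy is:
E_photon = E_12 - E_4 = |-2.362101 - (-21.258906)|
E_photon = 18.897 eV

This energy is carried away by the emitted photon.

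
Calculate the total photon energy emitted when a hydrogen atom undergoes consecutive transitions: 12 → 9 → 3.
1.42 eV

The energy levels of hydrogen are E_n = -13.6057 / n² eV.

First transition (12 → 9):
ΔE₁ = |E_9 - E_12|
ΔE₁ = |-0.16797160 - (-0.09448403)| = 0.07349 eV

Second transition (9 → 3):
ΔE₂ = |E_3 - E_9|
ΔE₂ = |-1.51174444 - (-0.16797160)| = 1.34377 eV

Total energy released:
E_total = ΔE₁ + ΔE₂ = 0.07349 + 1.34377 = 1.42 eV

Note: This equals the direct transition 12 → 3: 1.42 eV ✓
Energy is conserved regardless of the path taken.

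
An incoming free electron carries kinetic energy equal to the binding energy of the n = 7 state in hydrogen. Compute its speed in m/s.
3.125e+05 m/s (or 0.104248% of c)

The binding energy at n = 7 for hydrogen is:
E_7 = -13.6057/7² = -0.27766735 eV
|E_7| = 0.27766735 eV

Convert to Joules:
KE = 0.27766735 eV × (1.602177 × 10⁻¹⁹ J/eV) = 4.44872e-20 J

Using KE = ½mv²:
v = √(2·KE/m_e)
v = √(2 × 4.44872e-20 J / 9.10938 × 10⁻³¹ kg)
v = 3.125e+05 m/s

This is approximately 0.104248% the speed of light.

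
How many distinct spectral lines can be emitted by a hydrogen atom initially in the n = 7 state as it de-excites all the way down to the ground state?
21

The electron can occupy levels n = 1, 2, ..., 7 during de-excitation — that is m = 7 - 1 + 1 = 7 distinct levels.

The number of distinct spectral lines equals the number of ways to choose 2 of these m levels (each pair gives one possible emission transition):

Number of lines = m(m-1)/2 = 7×6/2 = 21

These correspond to all possible transitions between the 7 levels:
7 → 6, 7 → 5, 7 → 4, 7 → 3, 7 → 2, 7 → 1, 6 → 5, 6 → 4...

Each transition produces a photon with a unique energy (and thus wavelength). This count does not depend on Z.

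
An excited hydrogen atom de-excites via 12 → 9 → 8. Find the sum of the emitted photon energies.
0.12 eV

The energy levels of hydrogen are E_n = -13.6057 / n² eV.

First transition (12 → 9):
ΔE₁ = |E_9 - E_12|
ΔE₁ = |-0.16797160 - (-0.09448403)| = 0.07349 eV

Second transition (9 → 8):
ΔE₂ = |E_8 - E_9|
ΔE₂ = |-0.21258906 - (-0.16797160)| = 0.04462 eV

Total energy released:
E_total = ΔE₁ + ΔE₂ = 0.07349 + 0.04462 = 0.12 eV

Note: This equals the direct transition 12 → 8: 0.12 eV ✓
Energy is conserved regardless of the path taken.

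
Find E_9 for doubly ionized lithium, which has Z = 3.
-1.512 eV

For hydrogen-like ions, the energy levels scale with Z²:
E_n = -13.6057 Z² / n² eV

For Li²⁺ (Z = 3) at n = 9:
E_9 = -13.6057 × 3² / 9²
E_9 = -13.6057 × 9 / 81
E_9 = -122.4513 / 81
E_9 = -1.512 eV

The energy is 9 times more negative than hydrogen at the same n due to the stronger nuclear charge.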